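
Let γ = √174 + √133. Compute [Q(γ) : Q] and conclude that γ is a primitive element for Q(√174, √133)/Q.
[Q(γ) : Q] = 4 (equivalently, Q(γ) = Q(√174, √133))

Obviously Q(γ) ⊆ Q(√174, √133), and [Q(√174, √133):Q] = 4 (since 174, 133 are distinct squarefree integers > 1 with 23142 not a perfect square). To show equality we compute the minimal polynomial of γ. From γ = √174 + √133: γ^2 = 174 + 2√(23142) + 133 = 307 + 2√(23142), so γ^2 - 307 = 2√(23142); squaring, (γ^2 - 307)^2 = 4·23142, i.e. γ^4 - 614γ^2 + 94249 - 92568 = 0, i.e. γ^4 - 614γ^2 + 1681 = 0. So γ is a root of x^4 - 614x^2 + 1681. This polynomial is irreducible over Q: it has no rational root (each ±√174 ± √133 is irrational), and any factorization into two quadratics over Q would force √(23142) ∈ Q (pairing opposite roots) or √174, √133 ∈ Q (other pairings), all impossible. Hence [Q(γ):Q] = 4 = [Q(√174, √133):Q], so Q(γ) = Q(√174, √133).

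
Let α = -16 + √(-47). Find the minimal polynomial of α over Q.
m_α(x) = x^2 + 32x + 303

From α + 16 = √(-47), squaring gives (α + 16)^2 = -47, i.e. α^2 + 32α + 256 = -47, so α^2 + 32α + 303 = 0. The discriminant of x^2 + 32x + 303 is (32)^2 - 4·(303) = 1024 - 1212 = -188, and 4·(-47) is not a perfect square in Q since -47 is squarefree and ≠ 1. Hence x^2 + 32x + 303 is irreducible over Q and is the minimal polynomial of α.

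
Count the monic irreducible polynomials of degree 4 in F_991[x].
There are 241120527120 monic irreducible polynomials of degree 4 over F_991

Each element of F_{991^4} that lies in no proper subfield is a root of exactly one monic irreducible of degree 4 over F_991, and each such polynomial has 4 distinct roots in F_{991^4}. By Möbius inversion the count is N_991(4) = (1/4) Σ_{d|4} μ(4/d) · 991^d = (1/4)(μ(4)·991^1 + μ(2)·991^2 + μ(1)·991^4) = 964482108480/4 = 241120527120.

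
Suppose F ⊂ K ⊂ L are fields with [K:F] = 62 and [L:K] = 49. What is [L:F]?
[L:F] = 3038

The tower law says that for any tower of field extensions F ⊂ K ⊂ L with finite degrees, [L:F] = [L:K] · [K:F]. Here this gives [L:F] = 49 · 62 = 3038.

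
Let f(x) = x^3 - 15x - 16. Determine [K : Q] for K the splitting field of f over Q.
[K : Q] = 6

By the rational root test, any rational root of the monic integer polynomial f(x) = x^3 - 15x - 16 must be an integer dividing the constant term -16, i.e. one of ±{1, 2, 4, 8, 16}. Evaluating: f(1) = -30, f(-1) = -2, f(2) = -38, f(-2) = 6, f(4) = -12, f(-4) = -20, f(8) = 376, f(-8) = -408, f(16) = 3840, f(-16) = -3872; none is 0, so f has no rational root and is therefore irreducible over Q (a cubic with no linear factor over a field is irreducible). For an irreducible cubic, the Galois group is A_3 or S_3 according as the discriminant disc(f) = -4a^3 - 27b^2 = -4·(-15)^3 - 27·(-16)^2 = 6588 is or is not a square in Q. Here disc(f) = 6588 is not a perfect square in Q, so the Galois group of f over Q is not contained in A_3 and must be all of S_3. The splitting field has degree |S_3| = 6 over Q, so [K : Q] = 6.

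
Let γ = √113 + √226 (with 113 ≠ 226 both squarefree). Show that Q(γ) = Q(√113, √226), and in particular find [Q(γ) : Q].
[Q(γ) : Q] = 4 (equivalently, Q(γ) = Q(√113, √226))

Obviously Q(γ) ⊆ Q(√113, √226), and [Q(√113, √226):Q] = 4 (since 113, 226 are distinct squarefree integers > 1 with 25538 not a perfect square). To show equality we compute the minimal polynomial of γ. From γ = √113 + √226: γ^2 = 113 + 2√(25538) + 226 = 339 + 2√(25538), so γ^2 - 339 = 2√(25538); squaring, (γ^2 - 339)^2 = 4·25538, i.e. γ^4 - 678γ^2 + 114921 - 102152 = 0, i.e. γ^4 - 678γ^2 + 12769 = 0. So γ is a root of x^4 - 678x^2 + 12769. This polynomial is irreducible over Q: it has no rational root (each ±√113 ± √226 is irrational), and any factorization into two quadratics over Q would force √(25538) ∈ Q (pairing opposite roots) or √113, √226 ∈ Q (other pairings), all impossible. Hence [Q(γ):Q] = 4 = [Q(√113, √226):Q], so Q(γ) = Q(√113, √226).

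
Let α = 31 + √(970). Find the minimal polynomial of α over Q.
m_α(x) = x^2 - 62x - 9

From α - 31 = √(970), squaring gives (α - 31)^2 = 970, i.e. α^2 - 62α + 961 = 970, so α^2 - 62α - 9 = 0. The discriminant of x^2 - 62x - 9 is (-62)^2 - 4·(-9) = 3844 + 36 = 3880, and 4·(970) is not a perfect square in Q since 970 is squarefree and ≠ 1. Hence x^2 - 62x - 9 is irreducible over Q and is the minimal polynomial of α.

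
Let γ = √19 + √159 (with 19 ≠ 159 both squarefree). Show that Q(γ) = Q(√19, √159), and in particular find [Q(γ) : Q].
[Q(γ) : Q] = 4 (equivalently, Q(γ) = Q(√19, √159))

Obviously Q(γ) ⊆ Q(√19, √159), and [Q(√19, √159):Q] = 4 (since 19, 159 are distinct squarefree integers > 1 with 3021 not a perfect square). To show equality we compute the minimal polynomial of γ. From γ = √19 + √159: γ^2 = 19 + 2√(3021) + 159 = 178 + 2√(3021), so γ^2 - 178 = 2√(3021); squaring, (γ^2 - 178)^2 = 4·3021, i.e. γ^4 - 356γ^2 + 31684 - 12084 = 0, i.e. γ^4 - 356γ^2 + 19600 = 0. So γ is a root of x^4 - 356x^2 + 19600. This polynomial is irreducible over Q: it has no rational root (each ±√19 ± √159 is irrational), and any factorization into two quadratics over Q would force √(3021) ∈ Q (pairing opposite roots) or √19, √159 ∈ Q (other pairings), all impossible. Hence [Q(γ):Q] = 4 = [Q(√19, √159):Q], so Q(γ) = Q(√19, √159).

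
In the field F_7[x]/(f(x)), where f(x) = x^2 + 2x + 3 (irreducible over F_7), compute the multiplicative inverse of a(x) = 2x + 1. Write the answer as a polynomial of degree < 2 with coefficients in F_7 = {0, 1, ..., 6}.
a(x)^(-1) ≡ 6x + 2 (mod f(x))

Since f is irreducible over F_7, F_7[x]/(f) is a field and a(x) ≠ 0 has an inverse. Apply the extended Euclidean algorithm to f(x) and a(x) in F_7[x]: f(x) = (4x + 6)·a(x) + (4). The last nonzero remainder is the constant 4 = gcd(f, a) in F_7. Back-substituting through the division chain expresses 4 = s(x)·a(x) + t(x)·f(x) with s(x) ≡ 3x + 1 (mod f), so (3x + 1)·a(x) ≡ 4 (mod f). Multiplying by 4^(-1) ≡ 2 in F_7 gives a(x)^(-1) ≡ 2·(3x + 1) ≡ 6x + 2 (mod f). Check: (2x + 1)·(6x + 2) = 5x^2 + 3x + 2 ≡ 1 (mod x^2 + 2x + 3).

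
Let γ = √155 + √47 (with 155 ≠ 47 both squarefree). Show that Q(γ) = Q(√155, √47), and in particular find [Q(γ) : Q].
[Q(γ) : Q] = 4 (equivalently, Q(γ) = Q(√155, √47))

Obviously Q(γ) ⊆ Q(√155, √47), and [Q(√155, √47):Q] = 4 (since 155, 47 are distinct squarefree integers > 1 with 7285 not a perfect square). To show equality we compute the minimal polynomial of γ. From γ = √155 + √47: γ^2 = 155 + 2√(7285) + 47 = 202 + 2√(7285), so γ^2 - 202 = 2√(7285); squaring, (γ^2 - 202)^2 = 4·7285, i.e. γ^4 - 404γ^2 + 40804 - 29140 = 0, i.e. γ^4 - 404γ^2 + 11664 = 0. So γ is a root of x^4 - 404x^2 + 11664. This polynomial is irreducible over Q: it has no rational root (each ±√155 ± √47 is irrational), and any factorization into two quadratics over Q would force √(7285) ∈ Q (pairing opposite roots) or √155, √47 ∈ Q (other pairings), all impossible. Hence [Q(γ):Q] = 4 = [Q(√155, √47):Q], so Q(γ) = Q(√155, √47).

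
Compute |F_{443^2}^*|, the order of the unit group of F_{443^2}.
|F_{443^2}^*| = 196248

F_{443^2} has 443^2 = 196249 elements; its multiplicative group consists of all nonzero elements, so |F_{443^2}^*| = 196249 - 1 = 196248. (It is cyclic since any finite subgroup of the multiplicative group of a field is cyclic.)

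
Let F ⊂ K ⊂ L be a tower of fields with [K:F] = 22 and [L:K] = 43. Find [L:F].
[L:F] = 946

The tower law says that for any tower of field extensions F ⊂ K ⊂ L with finite degrees, [L:F] = [L:K] · [K:F]. Here this gives [L:F] = 43 · 22 = 946.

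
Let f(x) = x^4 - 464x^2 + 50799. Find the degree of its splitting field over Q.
[K : Q] = 4

Solving the quadratic in x^2: x^2 = (464 ± √(464^2 - 4·50799))/2 = (464 ± √12100)/2 = (464 ± 110)/2, giving x^2 = 287 or x^2 = 177. So f(x) = (x^2 - 287)(x^2 - 177) and the roots of f are ±√287, ±√177. Hence the splitting field is K = Q(√287, √177). Since 287 and 177 are distinct squarefree integers > 1, their product 50799 is not a perfect square, so √177 ∉ Q(√287). By the tower law [K:Q] = [Q(√287,√177):Q(√287)] · [Q(√287):Q] = 2 · 2 = 4.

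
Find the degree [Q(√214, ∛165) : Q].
[Q(√214, ∛165) : Q] = 6

Let L = Q(√214, ∛165). Since Q(√214) ⊂ L and [Q(√214):Q] = 2, the tower law gives 2 | [L:Q]. Likewise Q(∛165) ⊂ L with [Q(∛165):Q] = 3 (because 165 is not a perfect cube), so 3 | [L:Q]. As gcd(2,3) = 1, [L:Q] is divisible by 6. Conversely L is generated over Q by √214 and ∛165, so [L:Q] ≤ 2·3 = 6. Therefore [Q(√214, ∛165) : Q] = 6.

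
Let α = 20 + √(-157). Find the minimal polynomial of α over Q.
m_α(x) = x^2 - 40x + 557

From α - 20 = √(-157), squaring gives (α - 20)^2 = -157, i.e. α^2 - 40α + 400 = -157, so α^2 - 40α + 557 = 0. The discriminant of x^2 - 40x + 557 is (-40)^2 - 4·(557) = 1600 - 2228 = -628, and 4·(-157) is not a perfect square in Q since -157 is squarefree and ≠ 1. Hence x^2 - 40x + 557 is irreducible over Q and is the minimal polynomial of α.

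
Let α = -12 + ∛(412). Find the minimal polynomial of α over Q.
m_α(x) = x^3 + 36x^2 + 432x + 1316

Set β = α + 12 = ∛(412), so β^3 = 412. Then (α + 12)^3 - 412 = 0, i.e. α is a root of g(x) = (x + 12)^3 - 412 = x^3 + 36x^2 + 432x + 1316. Since g(x) = h(x + 12) where h(x) = x^3 - 412, and h is irreducible over Q (because 412 is not a perfect cube, so h has no rational root, and a monic cubic with no rational root is irreducible), g is also irreducible (irreducibility is preserved under the substitution x → x + 12). Hence m_α(x) = x^3 + 36x^2 + 432x + 1316.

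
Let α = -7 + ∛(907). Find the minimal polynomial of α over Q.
m_α(x) = x^3 + 21x^2 + 147x - 564

Set β = α + 7 = ∛(907), so β^3 = 907. Then (α + 7)^3 - 907 = 0, i.e. α is a root of g(x) = (x + 7)^3 - 907 = x^3 + 21x^2 + 147x - 564. Since g(x) = h(x + 7) where h(x) = x^3 - 907, and h is irreducible over Q (because 907 is not a perfect cube, so h has no rational root, and a monic cubic with no rational root is irreducible), g is also irreducible (irreducibility is preserved under the substitution x → x + 7). Hence m_α(x) = x^3 + 21x^2 + 147x - 564.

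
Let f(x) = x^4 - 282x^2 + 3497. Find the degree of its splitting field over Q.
[K : Q] = 4

Solving the quadratic in x^2: x^2 = (282 ± √(282^2 - 4·3497))/2 = (282 ± √65536)/2 = (282 ± 256)/2, giving x^2 = 269 or x^2 = 13. So f(x) = (x^2 - 269)(x^2 - 13) and the roots of f are ±√269, ±√13. Hence the splitting field is K = Q(√269, √13). Since 269 and 13 are distinct squarefree integers > 1, their product 3497 is not a perfect square, so √13 ∉ Q(√269). By the tower law [K:Q] = [Q(√269,√13):Q(√269)] · [Q(√269):Q] = 2 · 2 = 4.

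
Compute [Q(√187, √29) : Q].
[Q(√187, √29) : Q] = 4

[Q(√187):Q] = 2 (min poly x^2 - 187, irreducible since 187 is squarefree > 1). For the top step, suppose √29 ∈ Q(√187), say √29 = c + d√187 with c, d ∈ Q. Squaring: 29 = c^2 + 187d^2 + 2cd√187. Since √187 ∉ Q this forces 2cd = 0. If d = 0 then √29 = c ∈ Q, contradicting 29 squarefree > 1. If c = 0 then 29 = 187d^2, so 187·29 = (187d)^2 is a perfect square in Q — but 187·29 = 5423 is not a perfect square (since 187 and 29 are distinct squarefree integers). Contradiction. Hence √29 ∉ Q(√187), so x^2 - 29 stays irreducible over Q(√187) and [Q(√187, √29) : Q(√187)] = 2. By the tower law, [Q(√187, √29) : Q] = 2 · 2 = 4.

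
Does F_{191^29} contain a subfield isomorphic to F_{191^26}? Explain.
No: F_{191^26} is not a subfield of F_{191^29}

F_{p^m} embeds in F_{p^n} iff m | n. Here 26 ∤ 29 (since 29 = 1·26 + 3 with remainder 3 ≠ 0), so F_{191^26} is not a subfield of F_{191^29}. Equivalently: if it were, the tower law would give 26 = [F_{191^26}:F_191] dividing [F_{191^29}:F_191] = 29, contradiction.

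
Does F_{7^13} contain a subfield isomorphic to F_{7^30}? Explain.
No: F_{7^30} is not a subfield of F_{7^13}

F_{p^m} embeds in F_{p^n} iff m | n. Here 30 ∤ 13 (since 13 = 0·30 + 13 with remainder 13 ≠ 0), so F_{7^30} is not a subfield of F_{7^13}. Equivalently: if it were, the tower law would give 30 = [F_{7^30}:F_7] dividing [F_{7^13}:F_7] = 13, contradiction.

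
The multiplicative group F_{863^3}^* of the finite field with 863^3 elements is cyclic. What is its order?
|F_{863^3}^*| = 642735646

F_{863^3} has 863^3 = 642735647 elements; its multiplicative group consists of all nonzero elements, so |F_{863^3}^*| = 642735647 - 1 = 642735646. (It is cyclic since any finite subgroup of the multiplicative group of a field is cyclic.)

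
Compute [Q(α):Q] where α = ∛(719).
[Q(α):Q] = 3

The minimal polynomial of α is x^3 - 719, irreducible over Q since 719 is not a perfect cube (so x^3 - 719 has no rational root). Hence [Q(α):Q] = deg(m_α) = 3.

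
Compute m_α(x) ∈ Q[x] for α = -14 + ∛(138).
m_α(x) = x^3 + 42x^2 + 588x + 2606

Set β = α + 14 = ∛(138), so β^3 = 138. Then (α + 14)^3 - 138 = 0, i.e. α is a root of g(x) = (x + 14)^3 - 138 = x^3 + 42x^2 + 588x + 2606. Since g(x) = h(x + 14) where h(x) = x^3 - 138, and h is irreducible over Q (because 138 is not a perfect cube, so h has no rational root, and a monic cubic with no rational root is irreducible), g is also irreducible (irreducibility is preserved under the substitution x → x + 14). Hence m_α(x) = x^3 + 42x^2 + 588x + 2606.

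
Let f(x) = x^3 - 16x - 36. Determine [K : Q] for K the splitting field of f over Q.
[K : Q] = 6

By the rational root test, any rational root of the monic integer polynomial f(x) = x^3 - 16x - 36 must be an integer dividing the constant term -36, i.e. one of ±{1, 2, 3, 4, 6, 9, 12, 18, 36}. Evaluating: f(1) = -51, f(-1) = -21, f(2) = -60, f(-2) = -12, f(3) = -57, f(-3) = -15, f(4) = -36, f(-4) = -36, f(6) = 84, f(-6) = -156, f(9) = 549, f(-9) = -621, f(12) = 1500, f(-12) = -1572, f(18) = 5508, f(-18) = -5580, f(36) = 46044, f(-36) = -46116; none is 0, so f has no rational root and is therefore irreducible over Q (a cubic with no linear factor over a field is irreducible). For an irreducible cubic, the Galois group is A_3 or S_3 according as the discriminant disc(f) = -4a^3 - 27b^2 = -4·(-16)^3 - 27·(-36)^2 = -18608 is or is not a square in Q. Here disc(f) = -18608 is not a perfect square in Q, so the Galois group of f over Q is not contained in A_3 and must be all of S_3. The splitting field has degree |S_3| = 6 over Q, so [K : Q] = 6.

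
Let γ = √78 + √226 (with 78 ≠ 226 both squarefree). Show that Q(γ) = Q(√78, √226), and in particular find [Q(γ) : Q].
[Q(γ) : Q] = 4 (equivalently, Q(γ) = Q(√78, √226))

Obviously Q(γ) ⊆ Q(√78, √226), and [Q(√78, √226):Q] = 4 (since 78, 226 are distinct squarefree integers > 1 with 17628 not a perfect square). To show equality we compute the minimal polynomial of γ. From γ = √78 + √226: γ^2 = 78 + 2√(17628) + 226 = 304 + 2√(17628), so γ^2 - 304 = 2√(17628); squaring, (γ^2 - 304)^2 = 4·17628, i.e. γ^4 - 608γ^2 + 92416 - 70512 = 0, i.e. γ^4 - 608γ^2 + 21904 = 0. So γ is a root of x^4 - 608x^2 + 21904. This polynomial is irreducible over Q: it has no rational root (each ±√78 ± √226 is irrational), and any factorization into two quadratics over Q would force √(17628) ∈ Q (pairing opposite roots) or √78, √226 ∈ Q (other pairings), all impossible. Hence [Q(γ):Q] = 4 = [Q(√78, √226):Q], so Q(γ) = Q(√78, √226).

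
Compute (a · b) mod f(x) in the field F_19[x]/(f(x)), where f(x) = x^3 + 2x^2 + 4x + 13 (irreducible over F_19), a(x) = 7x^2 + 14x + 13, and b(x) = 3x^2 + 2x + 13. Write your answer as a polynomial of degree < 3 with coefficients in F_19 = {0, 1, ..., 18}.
a · b ≡ 8x^2 + 12x + 6 (mod f(x))

Multiply in F_19[x]: a(x)·b(x) = (7x^2 + 14x + 13)·(3x^2 + 2x + 13) = 2x^4 + 18x^3 + 6x^2 + 18x + 17. This has degree ≥ 3, so divide by f(x) over F_19: 2x^4 + 18x^3 + 6x^2 + 18x + 17 = (2x + 14)·(x^3 + 2x^2 + 4x + 13) + (8x^2 + 12x + 6). Hence a·b ≡ 8x^2 + 12x + 6 (mod f). (F_19[x]/(f) is a field with 19^3 = 6859 elements since f is irreducible of degree 3.)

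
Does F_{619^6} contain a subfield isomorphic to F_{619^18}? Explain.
No: F_{619^18} is not a subfield of F_{619^6}

F_{p^m} embeds in F_{p^n} iff m | n. Here 18 ∤ 6 (since 6 = 0·18 + 6 with remainder 6 ≠ 0), so F_{619^18} is not a subfield of F_{619^6}. Equivalently: if it were, the tower law would give 18 = [F_{619^18}:F_619] dividing [F_{619^6}:F_619] = 6, contradiction.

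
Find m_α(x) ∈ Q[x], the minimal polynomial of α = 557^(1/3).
m_α(x) = x^3 - 557

α satisfies α^3 = 557, so x^3 - 557 annihilates α. By the rational root test, a rational root p/q (in lowest terms) of x^3 - 557 would satisfy p^3 = 557 q^3, forcing q = 1 and p^3 = 557; but 557 is not a perfect cube, contradiction. A monic cubic over Q with no rational root is irreducible (any nontrivial factorization would include a linear factor). Hence x^3 - 557 is the minimal polynomial of α, and in particular [Q(α):Q] = 3.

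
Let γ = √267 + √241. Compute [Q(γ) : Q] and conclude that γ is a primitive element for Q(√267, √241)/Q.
[Q(γ) : Q] = 4 (equivalently, Q(γ) = Q(√267, √241))

Obviously Q(γ) ⊆ Q(√267, √241), and [Q(√267, √241):Q] = 4 (since 267, 241 are distinct squarefree integers > 1 with 64347 not a perfect square). To show equality we compute the minimal polynomial of γ. From γ = √267 + √241: γ^2 = 267 + 2√(64347) + 241 = 508 + 2√(64347), so γ^2 - 508 = 2√(64347); squaring, (γ^2 - 508)^2 = 4·64347, i.e. γ^4 - 1016γ^2 + 258064 - 257388 = 0, i.e. γ^4 - 1016γ^2 + 676 = 0. So γ is a root of x^4 - 1016x^2 + 676. This polynomial is irreducible over Q: it has no rational root (each ±√267 ± √241 is irrational), and any factorization into two quadratics over Q would force √(64347) ∈ Q (pairing opposite roots) or √267, √241 ∈ Q (other pairings), all impossible. Hence [Q(γ):Q] = 4 = [Q(√267, √241):Q], so Q(γ) = Q(√267, √241).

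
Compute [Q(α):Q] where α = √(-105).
[Q(α):Q] = 2

[Q(α):Q] equals the degree of the minimal polynomial of α. Here α^2 = -105 and x^2 + 105 is irreducible (d = -105 is squarefree, ≠ 1, hence not a square), so deg(m_α) = 2. Thus [Q(α):Q] = 2.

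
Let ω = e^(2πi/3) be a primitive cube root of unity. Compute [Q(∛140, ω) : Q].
[Q(∛140, ω) : Q] = 6

[Q(∛140):Q] = 3 (min poly x^3 - 140, irreducible since 140 is not a perfect cube). [Q(ω):Q] = 2 (min poly x^2 + x + 1). Since Q(∛140) ⊂ R and ω ∉ R, we have ω ∉ Q(∛140), so x^2 + x + 1 remains irreducible over Q(∛140) and [Q(∛140, ω) : Q(∛140)] = 2. By the tower law, [Q(∛140, ω) : Q] = 3 · 2 = 6. (In fact Q(∛140, ω) is the splitting field of x^3 - 140 over Q.)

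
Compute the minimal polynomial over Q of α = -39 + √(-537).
m_α(x) = x^2 + 78x + 2058

From α + 39 = √(-537), squaring gives (α + 39)^2 = -537, i.e. α^2 + 78α + 1521 = -537, so α^2 + 78α + 2058 = 0. The discriminant of x^2 + 78x + 2058 is (78)^2 - 4·(2058) = 6084 - 8232 = -2148, and 4·(-537) is not a perfect square in Q since -537 is squarefree and ≠ 1. Hence x^2 + 78x + 2058 is irreducible over Q and is the minimal polynomial of α.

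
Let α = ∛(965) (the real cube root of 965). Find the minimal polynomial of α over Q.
m_α(x) = x^3 - 965

α satisfies α^3 = 965, so x^3 - 965 annihilates α. By the rational root test, a rational root p/q (in lowest terms) of x^3 - 965 would satisfy p^3 = 965 q^3, forcing q = 1 and p^3 = 965; but 965 is not a perfect cube, contradiction. A monic cubic over Q with no rational root is irreducible (any nontrivial factorization would include a linear factor). Hence x^3 - 965 is the minimal polynomial of α, and in particular [Q(α):Q] = 3.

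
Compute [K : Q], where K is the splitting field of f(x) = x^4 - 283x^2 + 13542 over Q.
[K : Q] = 4

Solving the quadratic in x^2: x^2 = (283 ± √(283^2 - 4·13542))/2 = (283 ± √25921)/2 = (283 ± 161)/2, giving x^2 = 222 or x^2 = 61. So f(x) = (x^2 - 222)(x^2 - 61) and the roots of f are ±√222, ±√61. Hence the splitting field is K = Q(√222, √61). Since 222 and 61 are distinct squarefree integers > 1, their product 13542 is not a perfect square, so √61 ∉ Q(√222). By the tower law [K:Q] = [Q(√222,√61):Q(√222)] · [Q(√222):Q] = 2 · 2 = 4.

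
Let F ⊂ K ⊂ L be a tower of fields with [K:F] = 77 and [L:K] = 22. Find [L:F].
[L:F] = 1694

The tower law says that for any tower of field extensions F ⊂ K ⊂ L with finite degrees, [L:F] = [L:K] · [K:F]. Here this gives [L:F] = 22 · 77 = 1694.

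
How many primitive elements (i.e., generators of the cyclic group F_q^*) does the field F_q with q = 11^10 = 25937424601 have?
There are φ(25937424600) = 6913984000 primitive elements

F_q^* is cyclic of order q - 1 = 25937424600. A cyclic group of order m has exactly φ(m) generators. Here m = 25937424600 = 2^3 · 3 · 5^2 · 3221 · 13421, so the number of primitive elements is φ(25937424600) = 6913984000.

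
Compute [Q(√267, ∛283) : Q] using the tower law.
[Q(√267, ∛283) : Q] = 6

Let L = Q(√267, ∛283). Since Q(√267) ⊂ L and [Q(√267):Q] = 2, the tower law gives 2 | [L:Q]. Likewise Q(∛283) ⊂ L with [Q(∛283):Q] = 3 (because 283 is not a perfect cube), so 3 | [L:Q]. As gcd(2,3) = 1, [L:Q] is divisible by 6. Conversely L is generated over Q by √267 and ∛283, so [L:Q] ≤ 2·3 = 6. Therefore [Q(√267, ∛283) : Q] = 6.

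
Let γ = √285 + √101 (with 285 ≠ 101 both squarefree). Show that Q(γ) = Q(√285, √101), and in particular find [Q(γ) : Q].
[Q(γ) : Q] = 4 (equivalently, Q(γ) = Q(√285, √101))

Obviously Q(γ) ⊆ Q(√285, √101), and [Q(√285, √101):Q] = 4 (since 285, 101 are distinct squarefree integers > 1 with 28785 not a perfect square). To show equality we compute the minimal polynomial of γ. From γ = √285 + √101: γ^2 = 285 + 2√(28785) + 101 = 386 + 2√(28785), so γ^2 - 386 = 2√(28785); squaring, (γ^2 - 386)^2 = 4·28785, i.e. γ^4 - 772γ^2 + 148996 - 115140 = 0, i.e. γ^4 - 772γ^2 + 33856 = 0. So γ is a root of x^4 - 772x^2 + 33856. This polynomial is irreducible over Q: it has no rational root (each ±√285 ± √101 is irrational), and any factorization into two quadratics over Q would force √(28785) ∈ Q (pairing opposite roots) or √285, √101 ∈ Q (other pairings), all impossible. Hence [Q(γ):Q] = 4 = [Q(√285, √101):Q], so Q(γ) = Q(√285, √101).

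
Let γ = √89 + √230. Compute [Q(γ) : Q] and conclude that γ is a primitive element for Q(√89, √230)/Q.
[Q(γ) : Q] = 4 (equivalently, Q(γ) = Q(√89, √230))

Obviously Q(γ) ⊆ Q(√89, √230), and [Q(√89, √230):Q] = 4 (since 89, 230 are distinct squarefree integers > 1 with 20470 not a perfect square). To show equality we compute the minimal polynomial of γ. From γ = √89 + √230: γ^2 = 89 + 2√(20470) + 230 = 319 + 2√(20470), so γ^2 - 319 = 2√(20470); squaring, (γ^2 - 319)^2 = 4·20470, i.e. γ^4 - 638γ^2 + 101761 - 81880 = 0, i.e. γ^4 - 638γ^2 + 19881 = 0. So γ is a root of x^4 - 638x^2 + 19881. This polynomial is irreducible over Q: it has no rational root (each ±√89 ± √230 is irrational), and any factorization into two quadratics over Q would force √(20470) ∈ Q (pairing opposite roots) or √89, √230 ∈ Q (other pairings), all impossible. Hence [Q(γ):Q] = 4 = [Q(√89, √230):Q], so Q(γ) = Q(√89, √230).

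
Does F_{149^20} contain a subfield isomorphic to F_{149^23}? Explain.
No: F_{149^23} is not a subfield of F_{149^20}

F_{p^m} embeds in F_{p^n} iff m | n. Here 23 ∤ 20 (since 20 = 0·23 + 20 with remainder 20 ≠ 0), so F_{149^23} is not a subfield of F_{149^20}. Equivalently: if it were, the tower law would give 23 = [F_{149^23}:F_149] dividing [F_{149^20}:F_149] = 20, contradiction.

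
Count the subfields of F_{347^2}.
F_{347^2} has 2 subfields

The subfields of F_{p^n} are exactly the fields F_{p^d} for d | n (each is the fixed field of the unique index-d subgroup of Gal(F_{p^n}/F_p) ≅ Z/nZ). The divisors of n = 2 are {1, 2}, giving 2 subfields: F_{347^1}, F_{347^2}.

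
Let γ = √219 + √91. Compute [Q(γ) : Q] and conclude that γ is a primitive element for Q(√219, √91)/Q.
[Q(γ) : Q] = 4 (equivalently, Q(γ) = Q(√219, √91))

Obviously Q(γ) ⊆ Q(√219, √91), and [Q(√219, √91):Q] = 4 (since 219, 91 are distinct squarefree integers > 1 with 19929 not a perfect square). To show equality we compute the minimal polynomial of γ. From γ = √219 + √91: γ^2 = 219 + 2√(19929) + 91 = 310 + 2√(19929), so γ^2 - 310 = 2√(19929); squaring, (γ^2 - 310)^2 = 4·19929, i.e. γ^4 - 620γ^2 + 96100 - 79716 = 0, i.e. γ^4 - 620γ^2 + 16384 = 0. So γ is a root of x^4 - 620x^2 + 16384. This polynomial is irreducible over Q: it has no rational root (each ±√219 ± √91 is irrational), and any factorization into two quadratics over Q would force √(19929) ∈ Q (pairing opposite roots) or √219, √91 ∈ Q (other pairings), all impossible. Hence [Q(γ):Q] = 4 = [Q(√219, √91):Q], so Q(γ) = Q(√219, √91).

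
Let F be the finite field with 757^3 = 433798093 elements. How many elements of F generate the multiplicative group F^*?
There are φ(433798092) = 114400512 primitive elements

F_q^* is cyclic of order q - 1 = 433798092. A cyclic group of order m has exactly φ(m) generators. Here m = 433798092 = 2^2 · 3^4 · 7 · 13 · 14713, so the number of primitive elements is φ(433798092) = 114400512.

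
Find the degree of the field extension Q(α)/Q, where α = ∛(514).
[Q(α):Q] = 3

The minimal polynomial of α is x^3 - 514, irreducible over Q since 514 is not a perfect cube (so x^3 - 514 has no rational root). Hence [Q(α):Q] = deg(m_α) = 3.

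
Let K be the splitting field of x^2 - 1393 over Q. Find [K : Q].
[K : Q] = 2

f(x) = x^2 - 1393 factors as (x - √1393)(x + √1393). The splitting field is K = Q(√1393). Since 1393 is squarefree and > 1, it is not a perfect square, so x^2 - 1393 is irreducible over Q and [Q(√1393) : Q] = 2. Hence [K : Q] = 2.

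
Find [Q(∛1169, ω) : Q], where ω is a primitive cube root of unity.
[Q(∛1169, ω) : Q] = 6

[Q(∛1169):Q] = 3 (min poly x^3 - 1169, irreducible since 1169 is not a perfect cube). [Q(ω):Q] = 2 (min poly x^2 + x + 1). Since Q(∛1169) ⊂ R and ω ∉ R, we have ω ∉ Q(∛1169), so x^2 + x + 1 remains irreducible over Q(∛1169) and [Q(∛1169, ω) : Q(∛1169)] = 2. By the tower law, [Q(∛1169, ω) : Q] = 3 · 2 = 6. (In fact Q(∛1169, ω) is the splitting field of x^3 - 1169 over Q.)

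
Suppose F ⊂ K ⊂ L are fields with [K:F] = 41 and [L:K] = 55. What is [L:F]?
[L:F] = 2255

The tower law says that for any tower of field extensions F ⊂ K ⊂ L with finite degrees, [L:F] = [L:K] · [K:F]. Here this gives [L:F] = 55 · 41 = 2255.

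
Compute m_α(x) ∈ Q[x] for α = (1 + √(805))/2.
m_α(x) = x^2 - x - 201

From 2α - 1 = √(805), squaring gives (2α - 1)^2 = 805, i.e. 4α^2 - 4α + 1 = 805, so α^2 - α + (1 - 805)/4 = 0. Since 805 ≡ 1 (mod 4), (1 - 805)/4 = -201 ∈ Z. The polynomial x^2 - x - 201 has discriminant 1 - 4·(-201) = 805, which is not a perfect square in Q (d = 805 is squarefree and ≠ 1), so x^2 - x - 201 is irreducible over Q. It is the minimal polynomial of α.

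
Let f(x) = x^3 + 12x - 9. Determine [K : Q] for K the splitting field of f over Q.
[K : Q] = 6

By the rational root test, any rational root of the monic integer polynomial f(x) = x^3 + 12x - 9 must be an integer dividing the constant term -9, i.e. one of ±{1, 3, 9}. Evaluating: f(1) = 4, f(-1) = -22, f(3) = 54, f(-3) = -72, f(9) = 828, f(-9) = -846; none is 0, so f has no rational root and is therefore irreducible over Q (a cubic with no linear factor over a field is irreducible). For an irreducible cubic, the Galois group is A_3 or S_3 according as the discriminant disc(f) = -4a^3 - 27b^2 = -4·(12)^3 - 27·(-9)^2 = -9099 is or is not a square in Q. Here disc(f) = -9099 is not a perfect square in Q, so the Galois group of f over Q is not contained in A_3 and must be all of S_3. The splitting field has degree |S_3| = 6 over Q, so [K : Q] = 6.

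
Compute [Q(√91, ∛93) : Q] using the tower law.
[Q(√91, ∛93) : Q] = 6

Let L = Q(√91, ∛93). Since Q(√91) ⊂ L and [Q(√91):Q] = 2, the tower law gives 2 | [L:Q]. Likewise Q(∛93) ⊂ L with [Q(∛93):Q] = 3 (because 93 is not a perfect cube), so 3 | [L:Q]. As gcd(2,3) = 1, [L:Q] is divisible by 6. Conversely L is generated over Q by √91 and ∛93, so [L:Q] ≤ 2·3 = 6. Therefore [Q(√91, ∛93) : Q] = 6.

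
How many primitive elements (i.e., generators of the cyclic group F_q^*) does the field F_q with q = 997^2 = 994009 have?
There are φ(994008) = 326688 primitive elements

F_q^* is cyclic of order q - 1 = 994008. A cyclic group of order m has exactly φ(m) generators. Here m = 994008 = 2^3 · 3 · 83 · 499, so the number of primitive elements is φ(994008) = 326688.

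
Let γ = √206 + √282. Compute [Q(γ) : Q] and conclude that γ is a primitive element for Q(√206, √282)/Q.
[Q(γ) : Q] = 4 (equivalently, Q(γ) = Q(√206, √282))

Obviously Q(γ) ⊆ Q(√206, √282), and [Q(√206, √282):Q] = 4 (since 206, 282 are distinct squarefree integers > 1 with 58092 not a perfect square). To show equality we compute the minimal polynomial of γ. From γ = √206 + √282: γ^2 = 206 + 2√(58092) + 282 = 488 + 2√(58092), so γ^2 - 488 = 2√(58092); squaring, (γ^2 - 488)^2 = 4·58092, i.e. γ^4 - 976γ^2 + 238144 - 232368 = 0, i.e. γ^4 - 976γ^2 + 5776 = 0. So γ is a root of x^4 - 976x^2 + 5776. This polynomial is irreducible over Q: it has no rational root (each ±√206 ± √282 is irrational), and any factorization into two quadratics over Q would force √(58092) ∈ Q (pairing opposite roots) or √206, √282 ∈ Q (other pairings), all impossible. Hence [Q(γ):Q] = 4 = [Q(√206, √282):Q], so Q(γ) = Q(√206, √282).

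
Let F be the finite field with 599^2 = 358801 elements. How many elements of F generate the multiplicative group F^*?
There are φ(358800) = 84480 primitive elements

F_q^* is cyclic of order q - 1 = 358800. A cyclic group of order m has exactly φ(m) generators. Here m = 358800 = 2^4 · 3 · 5^2 · 13 · 23, so the number of primitive elements is φ(358800) = 84480.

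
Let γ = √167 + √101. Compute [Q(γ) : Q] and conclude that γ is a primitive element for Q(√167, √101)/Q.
[Q(γ) : Q] = 4 (equivalently, Q(γ) = Q(√167, √101))

Obviously Q(γ) ⊆ Q(√167, √101), and [Q(√167, √101):Q] = 4 (since 167, 101 are distinct squarefree integers > 1 with 16867 not a perfect square). To show equality we compute the minimal polynomial of γ. From γ = √167 + √101: γ^2 = 167 + 2√(16867) + 101 = 268 + 2√(16867), so γ^2 - 268 = 2√(16867); squaring, (γ^2 - 268)^2 = 4·16867, i.e. γ^4 - 536γ^2 + 71824 - 67468 = 0, i.e. γ^4 - 536γ^2 + 4356 = 0. So γ is a root of x^4 - 536x^2 + 4356. This polynomial is irreducible over Q: it has no rational root (each ±√167 ± √101 is irrational), and any factorization into two quadratics over Q would force √(16867) ∈ Q (pairing opposite roots) or √167, √101 ∈ Q (other pairings), all impossible. Hence [Q(γ):Q] = 4 = [Q(√167, √101):Q], so Q(γ) = Q(√167, √101).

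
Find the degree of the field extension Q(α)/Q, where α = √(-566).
[Q(α):Q] = 2

[Q(α):Q] equals the degree of the minimal polynomial of α. Here α^2 = -566 and x^2 + 566 is irreducible (d = -566 is squarefree, ≠ 1, hence not a square), so deg(m_α) = 2. Thus [Q(α):Q] = 2.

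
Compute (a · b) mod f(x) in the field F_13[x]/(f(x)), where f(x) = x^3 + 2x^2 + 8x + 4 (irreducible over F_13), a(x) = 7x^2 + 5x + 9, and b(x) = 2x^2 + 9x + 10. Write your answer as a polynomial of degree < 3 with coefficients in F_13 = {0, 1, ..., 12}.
a · b ≡ 9x^2 + x + 1 (mod f(x))

Multiply in F_13[x]: a(x)·b(x) = (7x^2 + 5x + 9)·(2x^2 + 9x + 10) = x^4 + 8x^3 + 3x^2 + x + 12. This has degree ≥ 3, so divide by f(x) over F_13: x^4 + 8x^3 + 3x^2 + x + 12 = (x + 6)·(x^3 + 2x^2 + 8x + 4) + (9x^2 + x + 1). Hence a·b ≡ 9x^2 + x + 1 (mod f). (F_13[x]/(f) is a field with 13^3 = 2197 elements since f is irreducible of degree 3.)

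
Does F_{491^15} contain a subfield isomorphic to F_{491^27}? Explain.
No: F_{491^27} is not a subfield of F_{491^15}

F_{p^m} embeds in F_{p^n} iff m | n. Here 27 ∤ 15 (since 15 = 0·27 + 15 with remainder 15 ≠ 0), so F_{491^27} is not a subfield of F_{491^15}. Equivalently: if it were, the tower law would give 27 = [F_{491^27}:F_491] dividing [F_{491^15}:F_491] = 15, contradiction.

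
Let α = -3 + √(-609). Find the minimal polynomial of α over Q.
m_α(x) = x^2 + 6x + 618

From α + 3 = √(-609), squaring gives (α + 3)^2 = -609, i.e. α^2 + 6α + 9 = -609, so α^2 + 6α + 618 = 0. The discriminant of x^2 + 6x + 618 is (6)^2 - 4·(618) = 36 - 2472 = -2436, and 4·(-609) is not a perfect square in Q since -609 is squarefree and ≠ 1. Hence x^2 + 6x + 618 is irreducible over Q and is the minimal polynomial of α.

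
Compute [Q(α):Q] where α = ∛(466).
[Q(α):Q] = 3

The minimal polynomial of α is x^3 - 466, irreducible over Q since 466 is not a perfect cube (so x^3 - 466 has no rational root). Hence [Q(α):Q] = deg(m_α) = 3.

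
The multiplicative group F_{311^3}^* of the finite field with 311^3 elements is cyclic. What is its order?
|F_{311^3}^*| = 30080230

F_{311^3} has 311^3 = 30080231 elements; its multiplicative group consists of all nonzero elements, so |F_{311^3}^*| = 30080231 - 1 = 30080230. (It is cyclic since any finite subgroup of the multiplicative group of a field is cyclic.)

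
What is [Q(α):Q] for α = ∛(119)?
[Q(α):Q] = 3

The minimal polynomial of α is x^3 - 119, irreducible over Q since 119 is not a perfect cube (so x^3 - 119 has no rational root). Hence [Q(α):Q] = deg(m_α) = 3.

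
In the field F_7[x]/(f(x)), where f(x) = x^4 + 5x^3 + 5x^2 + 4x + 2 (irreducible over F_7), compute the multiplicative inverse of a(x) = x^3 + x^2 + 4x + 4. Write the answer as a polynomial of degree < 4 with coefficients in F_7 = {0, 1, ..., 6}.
a(x)^(-1) ≡ x^3 + 6x^2 + 3 (mod f(x))

Since f is irreducible over F_7, F_7[x]/(f) is a field and a(x) ≠ 0 has an inverse. Apply the extended Euclidean algorithm to f(x) and a(x) in F_7[x]: f(x) = (x + 4)·a(x) + (4x^2 + 5x);  a(x) = (2x + 3)·(4x^2 + 5x) + (3x + 4);  (4x^2 + 5x) = (6x + 3)·(3x + 4) + (2). The last nonzero remainder is the constant 2 = gcd(f, a) in F_7. Back-substituting through the division chain expresses 2 = s(x)·a(x) + t(x)·f(x) with s(x) ≡ 2x^3 + 5x^2 + 6 (mod f), so (2x^3 + 5x^2 + 6)·a(x) ≡ 2 (mod f). Multiplying by 2^(-1) ≡ 4 in F_7 gives a(x)^(-1) ≡ 4·(2x^3 + 5x^2 + 6) ≡ x^3 + 6x^2 + 3 (mod f). Check: (x^3 + x^2 + 4x + 4)·(x^3 + 6x^2 + 3) = x^6 + 3x^4 + 3x^3 + 6x^2 + 5x + 5 ≡ 1 (mod x^4 + 5x^3 + 5x^2 + 4x + 2).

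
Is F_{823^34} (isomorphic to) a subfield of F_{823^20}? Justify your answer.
No: F_{823^34} is not a subfield of F_{823^20}

F_{p^m} embeds in F_{p^n} iff m | n. Here 34 ∤ 20 (since 20 = 0·34 + 20 with remainder 20 ≠ 0), so F_{823^34} is not a subfield of F_{823^20}. Equivalently: if it were, the tower law would give 34 = [F_{823^34}:F_823] dividing [F_{823^20}:F_823] = 20, contradiction.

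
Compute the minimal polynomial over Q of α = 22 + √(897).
m_α(x) = x^2 - 44x - 413

From α - 22 = √(897), squaring gives (α - 22)^2 = 897, i.e. α^2 - 44α + 484 = 897, so α^2 - 44α - 413 = 0. The discriminant of x^2 - 44x - 413 is (-44)^2 - 4·(-413) = 1936 + 1652 = 3588, and 4·(897) is not a perfect square in Q since 897 is squarefree and ≠ 1. Hence x^2 - 44x - 413 is irreducible over Q and is the minimal polynomial of α.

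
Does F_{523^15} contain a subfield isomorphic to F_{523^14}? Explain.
No: F_{523^14} is not a subfield of F_{523^15}

F_{p^m} embeds in F_{p^n} iff m | n. Here 14 ∤ 15 (since 15 = 1·14 + 1 with remainder 1 ≠ 0), so F_{523^14} is not a subfield of F_{523^15}. Equivalently: if it were, the tower law would give 14 = [F_{523^14}:F_523] dividing [F_{523^15}:F_523] = 15, contradiction.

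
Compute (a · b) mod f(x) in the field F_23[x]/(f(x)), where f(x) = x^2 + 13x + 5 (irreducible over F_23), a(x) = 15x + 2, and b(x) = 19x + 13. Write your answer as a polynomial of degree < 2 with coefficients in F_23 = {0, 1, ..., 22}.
a · b ≡ x + 4 (mod f(x))

Multiply in F_23[x]: a(x)·b(x) = (15x + 2)·(19x + 13) = 9x^2 + 3x + 3. This has degree ≥ 2, so divide by f(x) over F_23: 9x^2 + 3x + 3 = (9)·(x^2 + 13x + 5) + (x + 4). Hence a·b ≡ x + 4 (mod f). (F_23[x]/(f) is a field with 23^2 = 529 elements since f is irreducible of degree 2.)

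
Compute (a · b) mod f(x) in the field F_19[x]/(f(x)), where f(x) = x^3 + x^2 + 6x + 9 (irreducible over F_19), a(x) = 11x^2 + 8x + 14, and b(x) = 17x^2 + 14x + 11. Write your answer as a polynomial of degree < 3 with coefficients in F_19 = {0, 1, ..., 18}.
a · b ≡ 6x^2 + 16x + 6 (mod f(x))

Multiply in F_19[x]: a(x)·b(x) = (11x^2 + 8x + 14)·(17x^2 + 14x + 11) = 16x^4 + 5x^3 + 15x^2 + 18x + 2. This has degree ≥ 3, so divide by f(x) over F_19: 16x^4 + 5x^3 + 15x^2 + 18x + 2 = (16x + 8)·(x^3 + x^2 + 6x + 9) + (6x^2 + 16x + 6). Hence a·b ≡ 6x^2 + 16x + 6 (mod f). (F_19[x]/(f) is a field with 19^3 = 6859 elements since f is irreducible of degree 3.)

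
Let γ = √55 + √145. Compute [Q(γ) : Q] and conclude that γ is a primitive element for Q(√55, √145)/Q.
[Q(γ) : Q] = 4 (equivalently, Q(γ) = Q(√55, √145))

Obviously Q(γ) ⊆ Q(√55, √145), and [Q(√55, √145):Q] = 4 (since 55, 145 are distinct squarefree integers > 1 with 7975 not a perfect square). To show equality we compute the minimal polynomial of γ. From γ = √55 + √145: γ^2 = 55 + 2√(7975) + 145 = 200 + 2√(7975), so γ^2 - 200 = 2√(7975); squaring, (γ^2 - 200)^2 = 4·7975, i.e. γ^4 - 400γ^2 + 40000 - 31900 = 0, i.e. γ^4 - 400γ^2 + 8100 = 0. So γ is a root of x^4 - 400x^2 + 8100. This polynomial is irreducible over Q: it has no rational root (each ±√55 ± √145 is irrational), and any factorization into two quadratics over Q would force √(7975) ∈ Q (pairing opposite roots) or √55, √145 ∈ Q (other pairings), all impossible. Hence [Q(γ):Q] = 4 = [Q(√55, √145):Q], so Q(γ) = Q(√55, √145).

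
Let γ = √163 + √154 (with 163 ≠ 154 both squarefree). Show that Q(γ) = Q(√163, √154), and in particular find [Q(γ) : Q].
[Q(γ) : Q] = 4 (equivalently, Q(γ) = Q(√163, √154))

Obviously Q(γ) ⊆ Q(√163, √154), and [Q(√163, √154):Q] = 4 (since 163, 154 are distinct squarefree integers > 1 with 25102 not a perfect square). To show equality we compute the minimal polynomial of γ. From γ = √163 + √154: γ^2 = 163 + 2√(25102) + 154 = 317 + 2√(25102), so γ^2 - 317 = 2√(25102); squaring, (γ^2 - 317)^2 = 4·25102, i.e. γ^4 - 634γ^2 + 100489 - 100408 = 0, i.e. γ^4 - 634γ^2 + 81 = 0. So γ is a root of x^4 - 634x^2 + 81. This polynomial is irreducible over Q: it has no rational root (each ±√163 ± √154 is irrational), and any factorization into two quadratics over Q would force √(25102) ∈ Q (pairing opposite roots) or √163, √154 ∈ Q (other pairings), all impossible. Hence [Q(γ):Q] = 4 = [Q(√163, √154):Q], so Q(γ) = Q(√163, √154).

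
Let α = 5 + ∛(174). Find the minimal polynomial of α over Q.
m_α(x) = x^3 - 15x^2 + 75x - 299

Set β = α - 5 = ∛(174), so β^3 = 174. Then (α - 5)^3 - 174 = 0, i.e. α is a root of g(x) = (x - 5)^3 - 174 = x^3 - 15x^2 + 75x - 299. Since g(x) = h(x - 5) where h(x) = x^3 - 174, and h is irreducible over Q (because 174 is not a perfect cube, so h has no rational root, and a monic cubic with no rational root is irreducible), g is also irreducible (irreducibility is preserved under the substitution x → x - 5). Hence m_α(x) = x^3 - 15x^2 + 75x - 299.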